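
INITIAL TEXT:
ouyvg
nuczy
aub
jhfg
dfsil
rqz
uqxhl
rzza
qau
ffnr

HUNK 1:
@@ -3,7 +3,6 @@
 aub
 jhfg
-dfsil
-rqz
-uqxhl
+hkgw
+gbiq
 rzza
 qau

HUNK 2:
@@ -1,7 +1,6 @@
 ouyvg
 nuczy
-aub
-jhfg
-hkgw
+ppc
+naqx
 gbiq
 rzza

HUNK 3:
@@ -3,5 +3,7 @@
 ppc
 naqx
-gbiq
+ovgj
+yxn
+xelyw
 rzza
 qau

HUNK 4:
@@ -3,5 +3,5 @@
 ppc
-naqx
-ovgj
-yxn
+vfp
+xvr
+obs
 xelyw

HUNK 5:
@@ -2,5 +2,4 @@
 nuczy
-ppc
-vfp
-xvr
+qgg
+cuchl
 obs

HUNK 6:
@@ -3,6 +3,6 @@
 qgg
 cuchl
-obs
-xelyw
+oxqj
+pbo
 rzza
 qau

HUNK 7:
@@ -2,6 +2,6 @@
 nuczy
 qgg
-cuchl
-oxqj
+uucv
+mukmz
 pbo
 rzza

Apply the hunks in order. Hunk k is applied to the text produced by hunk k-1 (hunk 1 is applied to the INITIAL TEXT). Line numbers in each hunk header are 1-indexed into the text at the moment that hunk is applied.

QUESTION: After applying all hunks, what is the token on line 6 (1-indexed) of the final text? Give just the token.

Hunk 1: at line 3 remove [dfsil,rqz,uqxhl] add [hkgw,gbiq] -> 9 lines: ouyvg nuczy aub jhfg hkgw gbiq rzza qau ffnr
Hunk 2: at line 1 remove [aub,jhfg,hkgw] add [ppc,naqx] -> 8 lines: ouyvg nuczy ppc naqx gbiq rzza qau ffnr
Hunk 3: at line 3 remove [gbiq] add [ovgj,yxn,xelyw] -> 10 lines: ouyvg nuczy ppc naqx ovgj yxn xelyw rzza qau ffnr
Hunk 4: at line 3 remove [naqx,ovgj,yxn] add [vfp,xvr,obs] -> 10 lines: ouyvg nuczy ppc vfp xvr obs xelyw rzza qau ffnr
Hunk 5: at line 2 remove [ppc,vfp,xvr] add [qgg,cuchl] -> 9 lines: ouyvg nuczy qgg cuchl obs xelyw rzza qau ffnr
Hunk 6: at line 3 remove [obs,xelyw] add [oxqj,pbo] -> 9 lines: ouyvg nuczy qgg cuchl oxqj pbo rzza qau ffnr
Hunk 7: at line 2 remove [cuchl,oxqj] add [uucv,mukmz] -> 9 lines: ouyvg nuczy qgg uucv mukmz pbo rzza qau ffnr
Final line 6: pbo

Answer: pbo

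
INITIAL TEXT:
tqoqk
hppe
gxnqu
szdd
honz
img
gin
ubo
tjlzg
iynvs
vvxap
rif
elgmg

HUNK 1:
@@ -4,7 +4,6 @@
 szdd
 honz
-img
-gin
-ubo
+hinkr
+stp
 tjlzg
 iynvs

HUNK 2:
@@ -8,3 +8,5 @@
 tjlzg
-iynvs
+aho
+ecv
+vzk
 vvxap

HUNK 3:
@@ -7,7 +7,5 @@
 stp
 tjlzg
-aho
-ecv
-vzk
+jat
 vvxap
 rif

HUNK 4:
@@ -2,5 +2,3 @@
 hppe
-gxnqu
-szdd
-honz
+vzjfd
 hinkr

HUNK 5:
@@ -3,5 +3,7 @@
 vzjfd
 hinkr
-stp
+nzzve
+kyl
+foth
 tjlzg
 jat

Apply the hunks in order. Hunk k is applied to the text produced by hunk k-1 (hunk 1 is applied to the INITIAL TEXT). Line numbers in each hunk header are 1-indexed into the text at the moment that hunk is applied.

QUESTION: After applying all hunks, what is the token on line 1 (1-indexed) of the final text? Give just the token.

Answer: tqoqk

Derivation:
Hunk 1: at line 4 remove [img,gin,ubo] add [hinkr,stp] -> 12 lines: tqoqk hppe gxnqu szdd honz hinkr stp tjlzg iynvs vvxap rif elgmg
Hunk 2: at line 8 remove [iynvs] add [aho,ecv,vzk] -> 14 lines: tqoqk hppe gxnqu szdd honz hinkr stp tjlzg aho ecv vzk vvxap rif elgmg
Hunk 3: at line 7 remove [aho,ecv,vzk] add [jat] -> 12 lines: tqoqk hppe gxnqu szdd honz hinkr stp tjlzg jat vvxap rif elgmg
Hunk 4: at line 2 remove [gxnqu,szdd,honz] add [vzjfd] -> 10 lines: tqoqk hppe vzjfd hinkr stp tjlzg jat vvxap rif elgmg
Hunk 5: at line 3 remove [stp] add [nzzve,kyl,foth] -> 12 lines: tqoqk hppe vzjfd hinkr nzzve kyl foth tjlzg jat vvxap rif elgmg
Final line 1: tqoqk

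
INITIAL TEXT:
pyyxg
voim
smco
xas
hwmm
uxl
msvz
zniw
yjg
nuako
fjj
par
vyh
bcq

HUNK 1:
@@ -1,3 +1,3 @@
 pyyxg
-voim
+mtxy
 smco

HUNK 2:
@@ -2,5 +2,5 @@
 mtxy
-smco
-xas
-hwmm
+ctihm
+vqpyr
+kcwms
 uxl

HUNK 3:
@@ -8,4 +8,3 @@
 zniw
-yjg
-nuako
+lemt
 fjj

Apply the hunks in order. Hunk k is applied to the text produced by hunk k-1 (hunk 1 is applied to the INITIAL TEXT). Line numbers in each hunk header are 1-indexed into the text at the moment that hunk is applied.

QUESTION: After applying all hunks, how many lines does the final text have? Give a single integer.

Answer: 13

Derivation:
Hunk 1: at line 1 remove [voim] add [mtxy] -> 14 lines: pyyxg mtxy smco xas hwmm uxl msvz zniw yjg nuako fjj par vyh bcq
Hunk 2: at line 2 remove [smco,xas,hwmm] add [ctihm,vqpyr,kcwms] -> 14 lines: pyyxg mtxy ctihm vqpyr kcwms uxl msvz zniw yjg nuako fjj par vyh bcq
Hunk 3: at line 8 remove [yjg,nuako] add [lemt] -> 13 lines: pyyxg mtxy ctihm vqpyr kcwms uxl msvz zniw lemt fjj par vyh bcq
Final line count: 13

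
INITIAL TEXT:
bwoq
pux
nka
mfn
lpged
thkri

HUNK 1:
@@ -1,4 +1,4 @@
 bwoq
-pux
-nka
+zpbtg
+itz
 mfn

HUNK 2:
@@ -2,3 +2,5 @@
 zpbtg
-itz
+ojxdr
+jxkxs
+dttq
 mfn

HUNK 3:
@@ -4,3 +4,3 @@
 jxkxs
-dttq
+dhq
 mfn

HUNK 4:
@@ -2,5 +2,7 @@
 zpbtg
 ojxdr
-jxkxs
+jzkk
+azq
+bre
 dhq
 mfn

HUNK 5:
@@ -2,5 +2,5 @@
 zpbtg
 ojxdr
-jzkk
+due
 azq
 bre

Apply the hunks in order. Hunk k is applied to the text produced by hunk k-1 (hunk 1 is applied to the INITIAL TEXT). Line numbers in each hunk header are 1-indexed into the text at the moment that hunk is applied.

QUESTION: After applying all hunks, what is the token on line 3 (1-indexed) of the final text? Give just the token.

Hunk 1: at line 1 remove [pux,nka] add [zpbtg,itz] -> 6 lines: bwoq zpbtg itz mfn lpged thkri
Hunk 2: at line 2 remove [itz] add [ojxdr,jxkxs,dttq] -> 8 lines: bwoq zpbtg ojxdr jxkxs dttq mfn lpged thkri
Hunk 3: at line 4 remove [dttq] add [dhq] -> 8 lines: bwoq zpbtg ojxdr jxkxs dhq mfn lpged thkri
Hunk 4: at line 2 remove [jxkxs] add [jzkk,azq,bre] -> 10 lines: bwoq zpbtg ojxdr jzkk azq bre dhq mfn lpged thkri
Hunk 5: at line 2 remove [jzkk] add [due] -> 10 lines: bwoq zpbtg ojxdr due azq bre dhq mfn lpged thkri
Final line 3: ojxdr

Answer: ojxdr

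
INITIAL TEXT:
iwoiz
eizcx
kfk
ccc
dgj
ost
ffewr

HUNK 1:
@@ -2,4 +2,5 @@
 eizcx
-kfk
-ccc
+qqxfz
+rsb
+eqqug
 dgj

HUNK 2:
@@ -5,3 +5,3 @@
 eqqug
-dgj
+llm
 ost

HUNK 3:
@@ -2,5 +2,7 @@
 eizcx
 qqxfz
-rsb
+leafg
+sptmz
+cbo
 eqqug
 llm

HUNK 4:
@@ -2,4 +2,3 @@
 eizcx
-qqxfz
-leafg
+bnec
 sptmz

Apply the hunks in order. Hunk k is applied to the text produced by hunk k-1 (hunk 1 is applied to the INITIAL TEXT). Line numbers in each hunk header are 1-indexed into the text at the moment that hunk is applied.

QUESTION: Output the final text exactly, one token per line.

Answer: iwoiz
eizcx
bnec
sptmz
cbo
eqqug
llm
ost
ffewr

Derivation:
Hunk 1: at line 2 remove [kfk,ccc] add [qqxfz,rsb,eqqug] -> 8 lines: iwoiz eizcx qqxfz rsb eqqug dgj ost ffewr
Hunk 2: at line 5 remove [dgj] add [llm] -> 8 lines: iwoiz eizcx qqxfz rsb eqqug llm ost ffewr
Hunk 3: at line 2 remove [rsb] add [leafg,sptmz,cbo] -> 10 lines: iwoiz eizcx qqxfz leafg sptmz cbo eqqug llm ost ffewr
Hunk 4: at line 2 remove [qqxfz,leafg] add [bnec] -> 9 lines: iwoiz eizcx bnec sptmz cbo eqqug llm ost ffewr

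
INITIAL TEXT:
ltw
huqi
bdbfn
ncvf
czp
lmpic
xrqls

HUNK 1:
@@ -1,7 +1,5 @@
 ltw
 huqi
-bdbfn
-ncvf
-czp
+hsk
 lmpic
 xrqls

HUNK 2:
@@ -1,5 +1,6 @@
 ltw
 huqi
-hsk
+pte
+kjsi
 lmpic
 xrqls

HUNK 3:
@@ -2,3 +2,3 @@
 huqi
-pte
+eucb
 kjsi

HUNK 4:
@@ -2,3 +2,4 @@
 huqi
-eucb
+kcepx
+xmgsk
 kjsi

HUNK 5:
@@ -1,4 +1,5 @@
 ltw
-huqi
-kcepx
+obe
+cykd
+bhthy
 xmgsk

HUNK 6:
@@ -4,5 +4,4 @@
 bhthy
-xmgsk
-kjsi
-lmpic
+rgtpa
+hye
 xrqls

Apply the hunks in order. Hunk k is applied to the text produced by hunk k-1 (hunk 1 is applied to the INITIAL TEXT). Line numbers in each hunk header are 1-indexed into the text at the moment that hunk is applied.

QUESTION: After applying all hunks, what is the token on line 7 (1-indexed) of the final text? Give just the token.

Answer: xrqls

Derivation:
Hunk 1: at line 1 remove [bdbfn,ncvf,czp] add [hsk] -> 5 lines: ltw huqi hsk lmpic xrqls
Hunk 2: at line 1 remove [hsk] add [pte,kjsi] -> 6 lines: ltw huqi pte kjsi lmpic xrqls
Hunk 3: at line 2 remove [pte] add [eucb] -> 6 lines: ltw huqi eucb kjsi lmpic xrqls
Hunk 4: at line 2 remove [eucb] add [kcepx,xmgsk] -> 7 lines: ltw huqi kcepx xmgsk kjsi lmpic xrqls
Hunk 5: at line 1 remove [huqi,kcepx] add [obe,cykd,bhthy] -> 8 lines: ltw obe cykd bhthy xmgsk kjsi lmpic xrqls
Hunk 6: at line 4 remove [xmgsk,kjsi,lmpic] add [rgtpa,hye] -> 7 lines: ltw obe cykd bhthy rgtpa hye xrqls
Final line 7: xrqls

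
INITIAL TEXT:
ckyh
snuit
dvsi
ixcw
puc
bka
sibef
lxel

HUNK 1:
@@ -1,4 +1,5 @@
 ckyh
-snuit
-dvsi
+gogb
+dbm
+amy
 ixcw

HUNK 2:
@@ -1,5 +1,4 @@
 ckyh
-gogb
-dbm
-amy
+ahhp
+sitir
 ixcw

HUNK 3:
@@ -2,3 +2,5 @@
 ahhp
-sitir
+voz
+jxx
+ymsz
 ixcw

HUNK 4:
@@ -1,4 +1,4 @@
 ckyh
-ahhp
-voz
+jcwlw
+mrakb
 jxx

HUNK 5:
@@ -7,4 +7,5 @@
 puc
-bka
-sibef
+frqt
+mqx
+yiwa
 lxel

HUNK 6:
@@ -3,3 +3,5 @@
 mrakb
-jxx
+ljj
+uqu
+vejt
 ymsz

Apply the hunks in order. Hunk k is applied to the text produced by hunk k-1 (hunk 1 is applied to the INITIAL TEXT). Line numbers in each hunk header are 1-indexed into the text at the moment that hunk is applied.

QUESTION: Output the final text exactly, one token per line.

Hunk 1: at line 1 remove [snuit,dvsi] add [gogb,dbm,amy] -> 9 lines: ckyh gogb dbm amy ixcw puc bka sibef lxel
Hunk 2: at line 1 remove [gogb,dbm,amy] add [ahhp,sitir] -> 8 lines: ckyh ahhp sitir ixcw puc bka sibef lxel
Hunk 3: at line 2 remove [sitir] add [voz,jxx,ymsz] -> 10 lines: ckyh ahhp voz jxx ymsz ixcw puc bka sibef lxel
Hunk 4: at line 1 remove [ahhp,voz] add [jcwlw,mrakb] -> 10 lines: ckyh jcwlw mrakb jxx ymsz ixcw puc bka sibef lxel
Hunk 5: at line 7 remove [bka,sibef] add [frqt,mqx,yiwa] -> 11 lines: ckyh jcwlw mrakb jxx ymsz ixcw puc frqt mqx yiwa lxel
Hunk 6: at line 3 remove [jxx] add [ljj,uqu,vejt] -> 13 lines: ckyh jcwlw mrakb ljj uqu vejt ymsz ixcw puc frqt mqx yiwa lxel

Answer: ckyh
jcwlw
mrakb
ljj
uqu
vejt
ymsz
ixcw
puc
frqt
mqx
yiwa
lxel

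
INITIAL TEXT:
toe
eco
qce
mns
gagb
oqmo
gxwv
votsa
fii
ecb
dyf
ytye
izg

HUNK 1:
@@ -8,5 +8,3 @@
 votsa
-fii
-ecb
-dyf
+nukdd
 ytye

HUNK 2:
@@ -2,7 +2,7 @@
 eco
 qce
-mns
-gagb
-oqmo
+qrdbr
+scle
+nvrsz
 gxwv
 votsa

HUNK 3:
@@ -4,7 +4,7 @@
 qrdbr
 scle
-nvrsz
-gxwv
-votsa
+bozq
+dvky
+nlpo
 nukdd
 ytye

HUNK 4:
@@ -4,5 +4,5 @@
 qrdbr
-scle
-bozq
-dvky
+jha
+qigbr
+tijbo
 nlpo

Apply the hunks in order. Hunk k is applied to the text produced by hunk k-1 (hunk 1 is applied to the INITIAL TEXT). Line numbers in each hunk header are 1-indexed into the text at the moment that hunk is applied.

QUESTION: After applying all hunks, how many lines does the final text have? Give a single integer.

Hunk 1: at line 8 remove [fii,ecb,dyf] add [nukdd] -> 11 lines: toe eco qce mns gagb oqmo gxwv votsa nukdd ytye izg
Hunk 2: at line 2 remove [mns,gagb,oqmo] add [qrdbr,scle,nvrsz] -> 11 lines: toe eco qce qrdbr scle nvrsz gxwv votsa nukdd ytye izg
Hunk 3: at line 4 remove [nvrsz,gxwv,votsa] add [bozq,dvky,nlpo] -> 11 lines: toe eco qce qrdbr scle bozq dvky nlpo nukdd ytye izg
Hunk 4: at line 4 remove [scle,bozq,dvky] add [jha,qigbr,tijbo] -> 11 lines: toe eco qce qrdbr jha qigbr tijbo nlpo nukdd ytye izg
Final line count: 11

Answer: 11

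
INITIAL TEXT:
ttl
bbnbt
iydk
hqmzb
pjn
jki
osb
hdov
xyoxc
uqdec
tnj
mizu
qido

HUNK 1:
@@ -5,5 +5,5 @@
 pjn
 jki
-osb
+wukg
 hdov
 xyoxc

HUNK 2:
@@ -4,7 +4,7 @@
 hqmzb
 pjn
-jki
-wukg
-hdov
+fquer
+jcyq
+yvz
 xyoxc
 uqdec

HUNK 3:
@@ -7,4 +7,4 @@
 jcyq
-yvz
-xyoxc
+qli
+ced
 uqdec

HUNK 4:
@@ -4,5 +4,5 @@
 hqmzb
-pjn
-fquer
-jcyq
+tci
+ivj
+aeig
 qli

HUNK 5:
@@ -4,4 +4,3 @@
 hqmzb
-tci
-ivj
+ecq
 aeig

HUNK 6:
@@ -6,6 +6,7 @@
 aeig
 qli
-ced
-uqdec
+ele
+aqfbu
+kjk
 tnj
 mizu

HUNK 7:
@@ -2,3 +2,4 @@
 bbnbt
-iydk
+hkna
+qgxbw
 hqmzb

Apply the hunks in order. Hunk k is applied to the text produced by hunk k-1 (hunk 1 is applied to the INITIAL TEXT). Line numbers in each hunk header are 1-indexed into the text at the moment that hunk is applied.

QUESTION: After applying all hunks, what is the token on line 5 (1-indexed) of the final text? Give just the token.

Answer: hqmzb

Derivation:
Hunk 1: at line 5 remove [osb] add [wukg] -> 13 lines: ttl bbnbt iydk hqmzb pjn jki wukg hdov xyoxc uqdec tnj mizu qido
Hunk 2: at line 4 remove [jki,wukg,hdov] add [fquer,jcyq,yvz] -> 13 lines: ttl bbnbt iydk hqmzb pjn fquer jcyq yvz xyoxc uqdec tnj mizu qido
Hunk 3: at line 7 remove [yvz,xyoxc] add [qli,ced] -> 13 lines: ttl bbnbt iydk hqmzb pjn fquer jcyq qli ced uqdec tnj mizu qido
Hunk 4: at line 4 remove [pjn,fquer,jcyq] add [tci,ivj,aeig] -> 13 lines: ttl bbnbt iydk hqmzb tci ivj aeig qli ced uqdec tnj mizu qido
Hunk 5: at line 4 remove [tci,ivj] add [ecq] -> 12 lines: ttl bbnbt iydk hqmzb ecq aeig qli ced uqdec tnj mizu qido
Hunk 6: at line 6 remove [ced,uqdec] add [ele,aqfbu,kjk] -> 13 lines: ttl bbnbt iydk hqmzb ecq aeig qli ele aqfbu kjk tnj mizu qido
Hunk 7: at line 2 remove [iydk] add [hkna,qgxbw] -> 14 lines: ttl bbnbt hkna qgxbw hqmzb ecq aeig qli ele aqfbu kjk tnj mizu qido
Final line 5: hqmzb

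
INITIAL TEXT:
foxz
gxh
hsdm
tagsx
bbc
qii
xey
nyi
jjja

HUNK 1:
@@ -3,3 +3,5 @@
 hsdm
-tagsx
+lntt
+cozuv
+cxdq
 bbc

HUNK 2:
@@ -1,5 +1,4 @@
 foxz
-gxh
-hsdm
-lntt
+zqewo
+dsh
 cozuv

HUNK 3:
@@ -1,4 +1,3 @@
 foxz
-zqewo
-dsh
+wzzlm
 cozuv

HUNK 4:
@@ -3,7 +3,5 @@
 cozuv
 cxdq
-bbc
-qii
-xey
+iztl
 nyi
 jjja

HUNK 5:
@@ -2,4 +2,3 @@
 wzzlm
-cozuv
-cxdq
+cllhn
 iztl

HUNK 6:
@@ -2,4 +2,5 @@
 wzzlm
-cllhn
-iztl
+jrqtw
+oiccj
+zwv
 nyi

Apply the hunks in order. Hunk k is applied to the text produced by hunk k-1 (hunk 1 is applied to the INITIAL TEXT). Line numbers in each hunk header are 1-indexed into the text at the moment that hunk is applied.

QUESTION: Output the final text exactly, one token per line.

Hunk 1: at line 3 remove [tagsx] add [lntt,cozuv,cxdq] -> 11 lines: foxz gxh hsdm lntt cozuv cxdq bbc qii xey nyi jjja
Hunk 2: at line 1 remove [gxh,hsdm,lntt] add [zqewo,dsh] -> 10 lines: foxz zqewo dsh cozuv cxdq bbc qii xey nyi jjja
Hunk 3: at line 1 remove [zqewo,dsh] add [wzzlm] -> 9 lines: foxz wzzlm cozuv cxdq bbc qii xey nyi jjja
Hunk 4: at line 3 remove [bbc,qii,xey] add [iztl] -> 7 lines: foxz wzzlm cozuv cxdq iztl nyi jjja
Hunk 5: at line 2 remove [cozuv,cxdq] add [cllhn] -> 6 lines: foxz wzzlm cllhn iztl nyi jjja
Hunk 6: at line 2 remove [cllhn,iztl] add [jrqtw,oiccj,zwv] -> 7 lines: foxz wzzlm jrqtw oiccj zwv nyi jjja

Answer: foxz
wzzlm
jrqtw
oiccj
zwv
nyi
jjja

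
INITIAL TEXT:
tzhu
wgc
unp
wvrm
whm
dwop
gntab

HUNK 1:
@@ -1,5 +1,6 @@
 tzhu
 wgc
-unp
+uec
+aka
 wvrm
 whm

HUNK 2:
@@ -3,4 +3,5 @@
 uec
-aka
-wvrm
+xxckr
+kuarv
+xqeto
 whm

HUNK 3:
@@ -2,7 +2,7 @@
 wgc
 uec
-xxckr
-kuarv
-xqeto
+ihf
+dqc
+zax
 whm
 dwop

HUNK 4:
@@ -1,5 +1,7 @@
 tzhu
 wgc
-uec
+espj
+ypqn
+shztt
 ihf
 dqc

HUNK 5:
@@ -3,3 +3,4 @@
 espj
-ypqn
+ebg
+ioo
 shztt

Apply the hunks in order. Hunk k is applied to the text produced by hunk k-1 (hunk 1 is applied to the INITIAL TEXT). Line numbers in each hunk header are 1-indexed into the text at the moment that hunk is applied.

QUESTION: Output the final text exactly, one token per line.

Hunk 1: at line 1 remove [unp] add [uec,aka] -> 8 lines: tzhu wgc uec aka wvrm whm dwop gntab
Hunk 2: at line 3 remove [aka,wvrm] add [xxckr,kuarv,xqeto] -> 9 lines: tzhu wgc uec xxckr kuarv xqeto whm dwop gntab
Hunk 3: at line 2 remove [xxckr,kuarv,xqeto] add [ihf,dqc,zax] -> 9 lines: tzhu wgc uec ihf dqc zax whm dwop gntab
Hunk 4: at line 1 remove [uec] add [espj,ypqn,shztt] -> 11 lines: tzhu wgc espj ypqn shztt ihf dqc zax whm dwop gntab
Hunk 5: at line 3 remove [ypqn] add [ebg,ioo] -> 12 lines: tzhu wgc espj ebg ioo shztt ihf dqc zax whm dwop gntab

Answer: tzhu
wgc
espj
ebg
ioo
shztt
ihf
dqc
zax
whm
dwop
gntab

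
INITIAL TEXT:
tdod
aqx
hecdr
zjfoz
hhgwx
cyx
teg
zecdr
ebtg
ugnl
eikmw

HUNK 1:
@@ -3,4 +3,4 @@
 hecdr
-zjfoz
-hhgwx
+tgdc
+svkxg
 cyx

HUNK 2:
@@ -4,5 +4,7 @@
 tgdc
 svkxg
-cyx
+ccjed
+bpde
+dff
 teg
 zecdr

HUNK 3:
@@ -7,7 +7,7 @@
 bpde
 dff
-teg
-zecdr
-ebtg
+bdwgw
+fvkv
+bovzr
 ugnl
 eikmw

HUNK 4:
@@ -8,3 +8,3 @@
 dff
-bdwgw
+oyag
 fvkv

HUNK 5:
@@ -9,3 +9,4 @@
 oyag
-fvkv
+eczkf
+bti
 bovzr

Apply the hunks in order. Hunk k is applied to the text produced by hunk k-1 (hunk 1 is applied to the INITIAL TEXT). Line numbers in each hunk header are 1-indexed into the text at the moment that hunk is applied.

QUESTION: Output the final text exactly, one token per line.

Hunk 1: at line 3 remove [zjfoz,hhgwx] add [tgdc,svkxg] -> 11 lines: tdod aqx hecdr tgdc svkxg cyx teg zecdr ebtg ugnl eikmw
Hunk 2: at line 4 remove [cyx] add [ccjed,bpde,dff] -> 13 lines: tdod aqx hecdr tgdc svkxg ccjed bpde dff teg zecdr ebtg ugnl eikmw
Hunk 3: at line 7 remove [teg,zecdr,ebtg] add [bdwgw,fvkv,bovzr] -> 13 lines: tdod aqx hecdr tgdc svkxg ccjed bpde dff bdwgw fvkv bovzr ugnl eikmw
Hunk 4: at line 8 remove [bdwgw] add [oyag] -> 13 lines: tdod aqx hecdr tgdc svkxg ccjed bpde dff oyag fvkv bovzr ugnl eikmw
Hunk 5: at line 9 remove [fvkv] add [eczkf,bti] -> 14 lines: tdod aqx hecdr tgdc svkxg ccjed bpde dff oyag eczkf bti bovzr ugnl eikmw

Answer: tdod
aqx
hecdr
tgdc
svkxg
ccjed
bpde
dff
oyag
eczkf
bti
bovzr
ugnl
eikmw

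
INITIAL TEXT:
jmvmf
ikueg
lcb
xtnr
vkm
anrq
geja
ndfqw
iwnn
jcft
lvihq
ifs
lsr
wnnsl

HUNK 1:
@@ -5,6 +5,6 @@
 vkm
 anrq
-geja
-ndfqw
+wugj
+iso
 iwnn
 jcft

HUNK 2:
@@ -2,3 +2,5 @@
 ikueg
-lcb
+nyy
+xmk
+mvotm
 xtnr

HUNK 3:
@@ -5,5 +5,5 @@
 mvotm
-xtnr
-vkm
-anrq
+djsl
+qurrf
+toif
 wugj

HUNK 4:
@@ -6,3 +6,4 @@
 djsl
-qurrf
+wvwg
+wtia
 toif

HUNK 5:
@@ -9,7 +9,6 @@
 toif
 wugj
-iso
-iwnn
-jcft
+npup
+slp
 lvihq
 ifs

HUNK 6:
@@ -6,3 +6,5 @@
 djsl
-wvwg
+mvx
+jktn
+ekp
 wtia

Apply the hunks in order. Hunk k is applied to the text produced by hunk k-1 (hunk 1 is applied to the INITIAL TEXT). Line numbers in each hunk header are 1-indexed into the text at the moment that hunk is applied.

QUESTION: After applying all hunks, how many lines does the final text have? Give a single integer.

Hunk 1: at line 5 remove [geja,ndfqw] add [wugj,iso] -> 14 lines: jmvmf ikueg lcb xtnr vkm anrq wugj iso iwnn jcft lvihq ifs lsr wnnsl
Hunk 2: at line 2 remove [lcb] add [nyy,xmk,mvotm] -> 16 lines: jmvmf ikueg nyy xmk mvotm xtnr vkm anrq wugj iso iwnn jcft lvihq ifs lsr wnnsl
Hunk 3: at line 5 remove [xtnr,vkm,anrq] add [djsl,qurrf,toif] -> 16 lines: jmvmf ikueg nyy xmk mvotm djsl qurrf toif wugj iso iwnn jcft lvihq ifs lsr wnnsl
Hunk 4: at line 6 remove [qurrf] add [wvwg,wtia] -> 17 lines: jmvmf ikueg nyy xmk mvotm djsl wvwg wtia toif wugj iso iwnn jcft lvihq ifs lsr wnnsl
Hunk 5: at line 9 remove [iso,iwnn,jcft] add [npup,slp] -> 16 lines: jmvmf ikueg nyy xmk mvotm djsl wvwg wtia toif wugj npup slp lvihq ifs lsr wnnsl
Hunk 6: at line 6 remove [wvwg] add [mvx,jktn,ekp] -> 18 lines: jmvmf ikueg nyy xmk mvotm djsl mvx jktn ekp wtia toif wugj npup slp lvihq ifs lsr wnnsl
Final line count: 18

Answer: 18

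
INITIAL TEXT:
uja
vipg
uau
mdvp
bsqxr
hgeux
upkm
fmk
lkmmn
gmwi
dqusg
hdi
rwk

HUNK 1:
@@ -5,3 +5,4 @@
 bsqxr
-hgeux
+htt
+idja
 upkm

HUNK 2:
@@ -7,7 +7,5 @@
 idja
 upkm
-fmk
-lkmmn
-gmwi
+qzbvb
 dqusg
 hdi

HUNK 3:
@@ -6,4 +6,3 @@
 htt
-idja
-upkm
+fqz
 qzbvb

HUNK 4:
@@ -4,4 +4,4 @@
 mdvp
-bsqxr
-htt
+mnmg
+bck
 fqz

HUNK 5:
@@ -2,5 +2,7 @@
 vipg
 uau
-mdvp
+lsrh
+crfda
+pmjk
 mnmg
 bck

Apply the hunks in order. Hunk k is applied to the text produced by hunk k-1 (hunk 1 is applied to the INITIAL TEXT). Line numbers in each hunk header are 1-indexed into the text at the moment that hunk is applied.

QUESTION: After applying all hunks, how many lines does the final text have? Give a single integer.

Hunk 1: at line 5 remove [hgeux] add [htt,idja] -> 14 lines: uja vipg uau mdvp bsqxr htt idja upkm fmk lkmmn gmwi dqusg hdi rwk
Hunk 2: at line 7 remove [fmk,lkmmn,gmwi] add [qzbvb] -> 12 lines: uja vipg uau mdvp bsqxr htt idja upkm qzbvb dqusg hdi rwk
Hunk 3: at line 6 remove [idja,upkm] add [fqz] -> 11 lines: uja vipg uau mdvp bsqxr htt fqz qzbvb dqusg hdi rwk
Hunk 4: at line 4 remove [bsqxr,htt] add [mnmg,bck] -> 11 lines: uja vipg uau mdvp mnmg bck fqz qzbvb dqusg hdi rwk
Hunk 5: at line 2 remove [mdvp] add [lsrh,crfda,pmjk] -> 13 lines: uja vipg uau lsrh crfda pmjk mnmg bck fqz qzbvb dqusg hdi rwk
Final line count: 13

Answer: 13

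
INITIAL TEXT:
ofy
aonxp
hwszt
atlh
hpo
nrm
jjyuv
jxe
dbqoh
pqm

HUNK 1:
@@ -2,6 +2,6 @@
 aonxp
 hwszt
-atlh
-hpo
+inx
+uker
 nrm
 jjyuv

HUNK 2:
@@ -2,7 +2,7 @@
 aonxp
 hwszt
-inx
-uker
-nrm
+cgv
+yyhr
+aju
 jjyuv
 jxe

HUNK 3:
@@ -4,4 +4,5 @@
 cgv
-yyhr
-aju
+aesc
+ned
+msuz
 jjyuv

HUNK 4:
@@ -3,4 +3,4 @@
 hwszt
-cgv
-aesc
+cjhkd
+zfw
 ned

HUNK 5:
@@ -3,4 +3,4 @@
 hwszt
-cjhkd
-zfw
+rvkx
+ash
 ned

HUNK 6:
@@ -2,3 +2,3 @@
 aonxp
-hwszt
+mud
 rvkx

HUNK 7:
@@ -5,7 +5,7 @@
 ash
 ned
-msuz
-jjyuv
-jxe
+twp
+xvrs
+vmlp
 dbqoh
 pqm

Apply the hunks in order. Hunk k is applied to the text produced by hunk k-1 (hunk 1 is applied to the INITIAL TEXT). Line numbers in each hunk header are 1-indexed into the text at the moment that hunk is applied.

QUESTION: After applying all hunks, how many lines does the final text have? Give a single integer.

Answer: 11

Derivation:
Hunk 1: at line 2 remove [atlh,hpo] add [inx,uker] -> 10 lines: ofy aonxp hwszt inx uker nrm jjyuv jxe dbqoh pqm
Hunk 2: at line 2 remove [inx,uker,nrm] add [cgv,yyhr,aju] -> 10 lines: ofy aonxp hwszt cgv yyhr aju jjyuv jxe dbqoh pqm
Hunk 3: at line 4 remove [yyhr,aju] add [aesc,ned,msuz] -> 11 lines: ofy aonxp hwszt cgv aesc ned msuz jjyuv jxe dbqoh pqm
Hunk 4: at line 3 remove [cgv,aesc] add [cjhkd,zfw] -> 11 lines: ofy aonxp hwszt cjhkd zfw ned msuz jjyuv jxe dbqoh pqm
Hunk 5: at line 3 remove [cjhkd,zfw] add [rvkx,ash] -> 11 lines: ofy aonxp hwszt rvkx ash ned msuz jjyuv jxe dbqoh pqm
Hunk 6: at line 2 remove [hwszt] add [mud] -> 11 lines: ofy aonxp mud rvkx ash ned msuz jjyuv jxe dbqoh pqm
Hunk 7: at line 5 remove [msuz,jjyuv,jxe] add [twp,xvrs,vmlp] -> 11 lines: ofy aonxp mud rvkx ash ned twp xvrs vmlp dbqoh pqm
Final line count: 11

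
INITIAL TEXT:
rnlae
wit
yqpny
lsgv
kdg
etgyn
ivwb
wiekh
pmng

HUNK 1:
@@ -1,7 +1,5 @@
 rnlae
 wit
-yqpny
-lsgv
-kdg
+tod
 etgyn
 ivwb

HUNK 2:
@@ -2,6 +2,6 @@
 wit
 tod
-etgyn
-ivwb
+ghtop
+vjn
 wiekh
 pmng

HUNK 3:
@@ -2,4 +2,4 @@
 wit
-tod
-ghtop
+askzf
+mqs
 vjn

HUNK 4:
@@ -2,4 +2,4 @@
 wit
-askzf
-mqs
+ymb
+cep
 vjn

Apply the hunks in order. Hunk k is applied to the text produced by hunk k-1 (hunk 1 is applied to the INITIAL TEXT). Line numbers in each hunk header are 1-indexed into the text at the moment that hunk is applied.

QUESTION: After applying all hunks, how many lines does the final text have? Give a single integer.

Hunk 1: at line 1 remove [yqpny,lsgv,kdg] add [tod] -> 7 lines: rnlae wit tod etgyn ivwb wiekh pmng
Hunk 2: at line 2 remove [etgyn,ivwb] add [ghtop,vjn] -> 7 lines: rnlae wit tod ghtop vjn wiekh pmng
Hunk 3: at line 2 remove [tod,ghtop] add [askzf,mqs] -> 7 lines: rnlae wit askzf mqs vjn wiekh pmng
Hunk 4: at line 2 remove [askzf,mqs] add [ymb,cep] -> 7 lines: rnlae wit ymb cep vjn wiekh pmng
Final line count: 7

Answer: 7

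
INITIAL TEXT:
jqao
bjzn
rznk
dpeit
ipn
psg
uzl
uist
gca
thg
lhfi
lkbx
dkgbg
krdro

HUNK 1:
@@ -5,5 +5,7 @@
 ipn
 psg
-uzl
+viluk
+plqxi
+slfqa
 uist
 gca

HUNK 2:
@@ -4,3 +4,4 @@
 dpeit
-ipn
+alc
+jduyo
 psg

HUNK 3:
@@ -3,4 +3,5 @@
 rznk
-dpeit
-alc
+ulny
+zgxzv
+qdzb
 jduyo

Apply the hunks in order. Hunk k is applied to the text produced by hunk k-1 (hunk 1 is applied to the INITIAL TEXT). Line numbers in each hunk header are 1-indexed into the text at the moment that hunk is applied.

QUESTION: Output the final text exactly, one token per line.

Hunk 1: at line 5 remove [uzl] add [viluk,plqxi,slfqa] -> 16 lines: jqao bjzn rznk dpeit ipn psg viluk plqxi slfqa uist gca thg lhfi lkbx dkgbg krdro
Hunk 2: at line 4 remove [ipn] add [alc,jduyo] -> 17 lines: jqao bjzn rznk dpeit alc jduyo psg viluk plqxi slfqa uist gca thg lhfi lkbx dkgbg krdro
Hunk 3: at line 3 remove [dpeit,alc] add [ulny,zgxzv,qdzb] -> 18 lines: jqao bjzn rznk ulny zgxzv qdzb jduyo psg viluk plqxi slfqa uist gca thg lhfi lkbx dkgbg krdro

Answer: jqao
bjzn
rznk
ulny
zgxzv
qdzb
jduyo
psg
viluk
plqxi
slfqa
uist
gca
thg
lhfi
lkbx
dkgbg
krdro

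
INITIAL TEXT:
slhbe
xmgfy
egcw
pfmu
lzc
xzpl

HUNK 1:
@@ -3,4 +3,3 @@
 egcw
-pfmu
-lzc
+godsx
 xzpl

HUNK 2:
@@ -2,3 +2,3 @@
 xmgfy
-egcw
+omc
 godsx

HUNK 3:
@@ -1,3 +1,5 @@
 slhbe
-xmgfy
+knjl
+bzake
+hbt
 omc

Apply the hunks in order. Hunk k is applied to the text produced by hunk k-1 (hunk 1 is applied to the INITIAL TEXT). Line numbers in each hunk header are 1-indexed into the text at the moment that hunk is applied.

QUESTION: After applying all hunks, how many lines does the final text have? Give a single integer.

Answer: 7

Derivation:
Hunk 1: at line 3 remove [pfmu,lzc] add [godsx] -> 5 lines: slhbe xmgfy egcw godsx xzpl
Hunk 2: at line 2 remove [egcw] add [omc] -> 5 lines: slhbe xmgfy omc godsx xzpl
Hunk 3: at line 1 remove [xmgfy] add [knjl,bzake,hbt] -> 7 lines: slhbe knjl bzake hbt omc godsx xzpl
Final line count: 7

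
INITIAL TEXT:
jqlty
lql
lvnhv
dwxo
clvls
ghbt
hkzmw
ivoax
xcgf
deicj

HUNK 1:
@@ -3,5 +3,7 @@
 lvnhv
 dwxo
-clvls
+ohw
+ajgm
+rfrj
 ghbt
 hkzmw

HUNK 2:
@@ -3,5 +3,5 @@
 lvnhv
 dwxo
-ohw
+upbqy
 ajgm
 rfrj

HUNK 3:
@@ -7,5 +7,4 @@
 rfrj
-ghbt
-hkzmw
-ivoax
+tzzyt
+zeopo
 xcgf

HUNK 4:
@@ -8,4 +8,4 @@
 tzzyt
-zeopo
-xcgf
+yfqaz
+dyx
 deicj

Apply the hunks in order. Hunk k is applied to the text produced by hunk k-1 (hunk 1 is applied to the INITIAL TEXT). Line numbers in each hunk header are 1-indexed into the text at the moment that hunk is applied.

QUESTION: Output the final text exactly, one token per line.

Answer: jqlty
lql
lvnhv
dwxo
upbqy
ajgm
rfrj
tzzyt
yfqaz
dyx
deicj

Derivation:
Hunk 1: at line 3 remove [clvls] add [ohw,ajgm,rfrj] -> 12 lines: jqlty lql lvnhv dwxo ohw ajgm rfrj ghbt hkzmw ivoax xcgf deicj
Hunk 2: at line 3 remove [ohw] add [upbqy] -> 12 lines: jqlty lql lvnhv dwxo upbqy ajgm rfrj ghbt hkzmw ivoax xcgf deicj
Hunk 3: at line 7 remove [ghbt,hkzmw,ivoax] add [tzzyt,zeopo] -> 11 lines: jqlty lql lvnhv dwxo upbqy ajgm rfrj tzzyt zeopo xcgf deicj
Hunk 4: at line 8 remove [zeopo,xcgf] add [yfqaz,dyx] -> 11 lines: jqlty lql lvnhv dwxo upbqy ajgm rfrj tzzyt yfqaz dyx deicj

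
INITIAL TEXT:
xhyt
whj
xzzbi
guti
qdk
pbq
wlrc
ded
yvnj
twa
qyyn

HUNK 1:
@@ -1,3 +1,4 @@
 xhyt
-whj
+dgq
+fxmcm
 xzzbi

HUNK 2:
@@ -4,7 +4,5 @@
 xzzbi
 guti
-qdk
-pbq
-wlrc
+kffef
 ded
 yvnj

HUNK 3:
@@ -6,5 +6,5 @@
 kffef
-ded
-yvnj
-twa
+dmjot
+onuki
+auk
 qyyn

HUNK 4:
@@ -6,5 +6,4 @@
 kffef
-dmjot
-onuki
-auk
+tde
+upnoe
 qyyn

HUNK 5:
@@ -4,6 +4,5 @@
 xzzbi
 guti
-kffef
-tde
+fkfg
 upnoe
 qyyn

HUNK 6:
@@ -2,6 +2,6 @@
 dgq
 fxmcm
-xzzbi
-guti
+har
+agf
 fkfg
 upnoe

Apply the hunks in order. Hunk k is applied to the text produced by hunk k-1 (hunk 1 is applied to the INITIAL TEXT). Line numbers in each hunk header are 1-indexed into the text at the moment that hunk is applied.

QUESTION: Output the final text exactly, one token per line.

Answer: xhyt
dgq
fxmcm
har
agf
fkfg
upnoe
qyyn

Derivation:
Hunk 1: at line 1 remove [whj] add [dgq,fxmcm] -> 12 lines: xhyt dgq fxmcm xzzbi guti qdk pbq wlrc ded yvnj twa qyyn
Hunk 2: at line 4 remove [qdk,pbq,wlrc] add [kffef] -> 10 lines: xhyt dgq fxmcm xzzbi guti kffef ded yvnj twa qyyn
Hunk 3: at line 6 remove [ded,yvnj,twa] add [dmjot,onuki,auk] -> 10 lines: xhyt dgq fxmcm xzzbi guti kffef dmjot onuki auk qyyn
Hunk 4: at line 6 remove [dmjot,onuki,auk] add [tde,upnoe] -> 9 lines: xhyt dgq fxmcm xzzbi guti kffef tde upnoe qyyn
Hunk 5: at line 4 remove [kffef,tde] add [fkfg] -> 8 lines: xhyt dgq fxmcm xzzbi guti fkfg upnoe qyyn
Hunk 6: at line 2 remove [xzzbi,guti] add [har,agf] -> 8 lines: xhyt dgq fxmcm har agf fkfg upnoe qyyn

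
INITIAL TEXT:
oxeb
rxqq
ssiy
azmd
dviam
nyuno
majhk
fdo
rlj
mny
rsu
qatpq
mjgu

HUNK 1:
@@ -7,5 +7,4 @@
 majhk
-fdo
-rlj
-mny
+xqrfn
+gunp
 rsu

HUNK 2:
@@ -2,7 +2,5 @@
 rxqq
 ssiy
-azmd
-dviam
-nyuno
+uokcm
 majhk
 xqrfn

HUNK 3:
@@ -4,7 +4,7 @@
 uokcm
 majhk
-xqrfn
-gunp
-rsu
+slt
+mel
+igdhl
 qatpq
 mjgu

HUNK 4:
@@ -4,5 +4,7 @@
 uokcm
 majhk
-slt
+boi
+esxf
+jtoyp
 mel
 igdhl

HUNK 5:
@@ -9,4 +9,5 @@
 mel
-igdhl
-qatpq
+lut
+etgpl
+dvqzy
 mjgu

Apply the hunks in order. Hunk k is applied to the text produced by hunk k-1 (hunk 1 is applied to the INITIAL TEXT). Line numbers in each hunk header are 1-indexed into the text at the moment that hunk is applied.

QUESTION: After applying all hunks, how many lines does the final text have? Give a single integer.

Hunk 1: at line 7 remove [fdo,rlj,mny] add [xqrfn,gunp] -> 12 lines: oxeb rxqq ssiy azmd dviam nyuno majhk xqrfn gunp rsu qatpq mjgu
Hunk 2: at line 2 remove [azmd,dviam,nyuno] add [uokcm] -> 10 lines: oxeb rxqq ssiy uokcm majhk xqrfn gunp rsu qatpq mjgu
Hunk 3: at line 4 remove [xqrfn,gunp,rsu] add [slt,mel,igdhl] -> 10 lines: oxeb rxqq ssiy uokcm majhk slt mel igdhl qatpq mjgu
Hunk 4: at line 4 remove [slt] add [boi,esxf,jtoyp] -> 12 lines: oxeb rxqq ssiy uokcm majhk boi esxf jtoyp mel igdhl qatpq mjgu
Hunk 5: at line 9 remove [igdhl,qatpq] add [lut,etgpl,dvqzy] -> 13 lines: oxeb rxqq ssiy uokcm majhk boi esxf jtoyp mel lut etgpl dvqzy mjgu
Final line count: 13

Answer: 13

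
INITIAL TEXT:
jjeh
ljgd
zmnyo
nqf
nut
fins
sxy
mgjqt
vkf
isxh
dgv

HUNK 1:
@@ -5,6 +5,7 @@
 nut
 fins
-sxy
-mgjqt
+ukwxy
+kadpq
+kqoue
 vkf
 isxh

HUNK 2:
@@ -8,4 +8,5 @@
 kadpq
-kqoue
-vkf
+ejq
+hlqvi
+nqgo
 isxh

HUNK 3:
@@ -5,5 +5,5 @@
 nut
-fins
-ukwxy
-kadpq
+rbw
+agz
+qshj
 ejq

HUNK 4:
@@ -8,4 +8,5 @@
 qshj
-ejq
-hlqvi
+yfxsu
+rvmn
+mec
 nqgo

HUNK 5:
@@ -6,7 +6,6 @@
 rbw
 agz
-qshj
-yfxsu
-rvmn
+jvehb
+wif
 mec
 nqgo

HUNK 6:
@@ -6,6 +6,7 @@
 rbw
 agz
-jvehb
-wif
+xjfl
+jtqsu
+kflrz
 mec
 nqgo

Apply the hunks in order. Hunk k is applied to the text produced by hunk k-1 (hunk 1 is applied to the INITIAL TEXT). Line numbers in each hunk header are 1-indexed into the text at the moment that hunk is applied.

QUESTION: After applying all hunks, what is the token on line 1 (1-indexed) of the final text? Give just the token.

Answer: jjeh

Derivation:
Hunk 1: at line 5 remove [sxy,mgjqt] add [ukwxy,kadpq,kqoue] -> 12 lines: jjeh ljgd zmnyo nqf nut fins ukwxy kadpq kqoue vkf isxh dgv
Hunk 2: at line 8 remove [kqoue,vkf] add [ejq,hlqvi,nqgo] -> 13 lines: jjeh ljgd zmnyo nqf nut fins ukwxy kadpq ejq hlqvi nqgo isxh dgv
Hunk 3: at line 5 remove [fins,ukwxy,kadpq] add [rbw,agz,qshj] -> 13 lines: jjeh ljgd zmnyo nqf nut rbw agz qshj ejq hlqvi nqgo isxh dgv
Hunk 4: at line 8 remove [ejq,hlqvi] add [yfxsu,rvmn,mec] -> 14 lines: jjeh ljgd zmnyo nqf nut rbw agz qshj yfxsu rvmn mec nqgo isxh dgv
Hunk 5: at line 6 remove [qshj,yfxsu,rvmn] add [jvehb,wif] -> 13 lines: jjeh ljgd zmnyo nqf nut rbw agz jvehb wif mec nqgo isxh dgv
Hunk 6: at line 6 remove [jvehb,wif] add [xjfl,jtqsu,kflrz] -> 14 lines: jjeh ljgd zmnyo nqf nut rbw agz xjfl jtqsu kflrz mec nqgo isxh dgv
Final line 1: jjeh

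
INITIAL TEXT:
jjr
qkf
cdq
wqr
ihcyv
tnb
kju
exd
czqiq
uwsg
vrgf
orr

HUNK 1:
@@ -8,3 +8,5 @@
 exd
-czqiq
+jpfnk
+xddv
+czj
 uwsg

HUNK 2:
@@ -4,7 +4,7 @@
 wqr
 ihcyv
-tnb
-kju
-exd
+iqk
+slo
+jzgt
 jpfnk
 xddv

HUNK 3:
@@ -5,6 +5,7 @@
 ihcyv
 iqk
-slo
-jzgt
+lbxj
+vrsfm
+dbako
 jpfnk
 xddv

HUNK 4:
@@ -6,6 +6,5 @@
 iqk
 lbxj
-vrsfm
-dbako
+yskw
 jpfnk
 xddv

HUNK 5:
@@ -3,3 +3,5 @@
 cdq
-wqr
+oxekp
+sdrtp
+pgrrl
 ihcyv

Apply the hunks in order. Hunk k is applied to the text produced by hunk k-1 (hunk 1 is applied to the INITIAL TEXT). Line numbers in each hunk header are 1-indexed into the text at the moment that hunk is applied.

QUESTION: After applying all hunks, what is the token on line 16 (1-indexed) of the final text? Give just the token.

Answer: orr

Derivation:
Hunk 1: at line 8 remove [czqiq] add [jpfnk,xddv,czj] -> 14 lines: jjr qkf cdq wqr ihcyv tnb kju exd jpfnk xddv czj uwsg vrgf orr
Hunk 2: at line 4 remove [tnb,kju,exd] add [iqk,slo,jzgt] -> 14 lines: jjr qkf cdq wqr ihcyv iqk slo jzgt jpfnk xddv czj uwsg vrgf orr
Hunk 3: at line 5 remove [slo,jzgt] add [lbxj,vrsfm,dbako] -> 15 lines: jjr qkf cdq wqr ihcyv iqk lbxj vrsfm dbako jpfnk xddv czj uwsg vrgf orr
Hunk 4: at line 6 remove [vrsfm,dbako] add [yskw] -> 14 lines: jjr qkf cdq wqr ihcyv iqk lbxj yskw jpfnk xddv czj uwsg vrgf orr
Hunk 5: at line 3 remove [wqr] add [oxekp,sdrtp,pgrrl] -> 16 lines: jjr qkf cdq oxekp sdrtp pgrrl ihcyv iqk lbxj yskw jpfnk xddv czj uwsg vrgf orr
Final line 16: orr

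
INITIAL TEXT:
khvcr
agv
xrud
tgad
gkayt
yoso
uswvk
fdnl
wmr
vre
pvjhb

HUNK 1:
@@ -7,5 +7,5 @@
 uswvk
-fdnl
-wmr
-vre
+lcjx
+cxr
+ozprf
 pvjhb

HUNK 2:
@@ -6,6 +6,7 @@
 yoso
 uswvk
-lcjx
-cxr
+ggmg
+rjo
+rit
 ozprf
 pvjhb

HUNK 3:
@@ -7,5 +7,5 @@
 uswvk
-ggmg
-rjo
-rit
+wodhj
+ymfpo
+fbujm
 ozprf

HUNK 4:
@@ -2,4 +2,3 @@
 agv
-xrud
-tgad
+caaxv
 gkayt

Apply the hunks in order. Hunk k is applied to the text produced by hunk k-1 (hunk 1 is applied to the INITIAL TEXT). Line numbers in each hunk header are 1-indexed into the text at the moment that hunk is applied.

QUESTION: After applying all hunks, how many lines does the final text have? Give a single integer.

Answer: 11

Derivation:
Hunk 1: at line 7 remove [fdnl,wmr,vre] add [lcjx,cxr,ozprf] -> 11 lines: khvcr agv xrud tgad gkayt yoso uswvk lcjx cxr ozprf pvjhb
Hunk 2: at line 6 remove [lcjx,cxr] add [ggmg,rjo,rit] -> 12 lines: khvcr agv xrud tgad gkayt yoso uswvk ggmg rjo rit ozprf pvjhb
Hunk 3: at line 7 remove [ggmg,rjo,rit] add [wodhj,ymfpo,fbujm] -> 12 lines: khvcr agv xrud tgad gkayt yoso uswvk wodhj ymfpo fbujm ozprf pvjhb
Hunk 4: at line 2 remove [xrud,tgad] add [caaxv] -> 11 lines: khvcr agv caaxv gkayt yoso uswvk wodhj ymfpo fbujm ozprf pvjhb
Final line count: 11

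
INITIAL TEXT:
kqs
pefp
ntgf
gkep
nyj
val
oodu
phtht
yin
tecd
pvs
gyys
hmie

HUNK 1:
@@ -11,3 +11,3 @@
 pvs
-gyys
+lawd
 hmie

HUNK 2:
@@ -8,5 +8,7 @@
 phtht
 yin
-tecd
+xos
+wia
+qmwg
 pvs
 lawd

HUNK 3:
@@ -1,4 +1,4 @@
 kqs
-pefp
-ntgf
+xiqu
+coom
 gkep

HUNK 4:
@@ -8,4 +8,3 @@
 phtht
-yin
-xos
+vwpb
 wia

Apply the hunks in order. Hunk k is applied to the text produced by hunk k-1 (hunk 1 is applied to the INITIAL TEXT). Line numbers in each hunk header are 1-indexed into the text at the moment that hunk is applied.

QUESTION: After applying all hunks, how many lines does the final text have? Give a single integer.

Hunk 1: at line 11 remove [gyys] add [lawd] -> 13 lines: kqs pefp ntgf gkep nyj val oodu phtht yin tecd pvs lawd hmie
Hunk 2: at line 8 remove [tecd] add [xos,wia,qmwg] -> 15 lines: kqs pefp ntgf gkep nyj val oodu phtht yin xos wia qmwg pvs lawd hmie
Hunk 3: at line 1 remove [pefp,ntgf] add [xiqu,coom] -> 15 lines: kqs xiqu coom gkep nyj val oodu phtht yin xos wia qmwg pvs lawd hmie
Hunk 4: at line 8 remove [yin,xos] add [vwpb] -> 14 lines: kqs xiqu coom gkep nyj val oodu phtht vwpb wia qmwg pvs lawd hmie
Final line count: 14

Answer: 14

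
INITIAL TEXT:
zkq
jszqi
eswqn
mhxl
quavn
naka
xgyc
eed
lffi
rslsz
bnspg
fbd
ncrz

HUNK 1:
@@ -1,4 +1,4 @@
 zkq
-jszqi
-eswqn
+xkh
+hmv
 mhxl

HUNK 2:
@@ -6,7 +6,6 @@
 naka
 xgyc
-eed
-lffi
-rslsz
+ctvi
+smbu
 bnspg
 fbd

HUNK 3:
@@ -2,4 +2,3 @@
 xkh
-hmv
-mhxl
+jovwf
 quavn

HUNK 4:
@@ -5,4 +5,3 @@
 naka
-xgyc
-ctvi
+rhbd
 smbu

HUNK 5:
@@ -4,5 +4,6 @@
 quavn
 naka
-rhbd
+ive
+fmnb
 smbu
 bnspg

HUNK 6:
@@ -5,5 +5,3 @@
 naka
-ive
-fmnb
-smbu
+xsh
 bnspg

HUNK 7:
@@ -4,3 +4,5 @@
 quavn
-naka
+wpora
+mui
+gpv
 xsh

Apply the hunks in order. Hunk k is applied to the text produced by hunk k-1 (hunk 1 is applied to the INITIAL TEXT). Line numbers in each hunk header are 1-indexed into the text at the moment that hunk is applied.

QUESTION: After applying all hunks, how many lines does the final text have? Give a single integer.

Answer: 11

Derivation:
Hunk 1: at line 1 remove [jszqi,eswqn] add [xkh,hmv] -> 13 lines: zkq xkh hmv mhxl quavn naka xgyc eed lffi rslsz bnspg fbd ncrz
Hunk 2: at line 6 remove [eed,lffi,rslsz] add [ctvi,smbu] -> 12 lines: zkq xkh hmv mhxl quavn naka xgyc ctvi smbu bnspg fbd ncrz
Hunk 3: at line 2 remove [hmv,mhxl] add [jovwf] -> 11 lines: zkq xkh jovwf quavn naka xgyc ctvi smbu bnspg fbd ncrz
Hunk 4: at line 5 remove [xgyc,ctvi] add [rhbd] -> 10 lines: zkq xkh jovwf quavn naka rhbd smbu bnspg fbd ncrz
Hunk 5: at line 4 remove [rhbd] add [ive,fmnb] -> 11 lines: zkq xkh jovwf quavn naka ive fmnb smbu bnspg fbd ncrz
Hunk 6: at line 5 remove [ive,fmnb,smbu] add [xsh] -> 9 lines: zkq xkh jovwf quavn naka xsh bnspg fbd ncrz
Hunk 7: at line 4 remove [naka] add [wpora,mui,gpv] -> 11 lines: zkq xkh jovwf quavn wpora mui gpv xsh bnspg fbd ncrz
Final line count: 11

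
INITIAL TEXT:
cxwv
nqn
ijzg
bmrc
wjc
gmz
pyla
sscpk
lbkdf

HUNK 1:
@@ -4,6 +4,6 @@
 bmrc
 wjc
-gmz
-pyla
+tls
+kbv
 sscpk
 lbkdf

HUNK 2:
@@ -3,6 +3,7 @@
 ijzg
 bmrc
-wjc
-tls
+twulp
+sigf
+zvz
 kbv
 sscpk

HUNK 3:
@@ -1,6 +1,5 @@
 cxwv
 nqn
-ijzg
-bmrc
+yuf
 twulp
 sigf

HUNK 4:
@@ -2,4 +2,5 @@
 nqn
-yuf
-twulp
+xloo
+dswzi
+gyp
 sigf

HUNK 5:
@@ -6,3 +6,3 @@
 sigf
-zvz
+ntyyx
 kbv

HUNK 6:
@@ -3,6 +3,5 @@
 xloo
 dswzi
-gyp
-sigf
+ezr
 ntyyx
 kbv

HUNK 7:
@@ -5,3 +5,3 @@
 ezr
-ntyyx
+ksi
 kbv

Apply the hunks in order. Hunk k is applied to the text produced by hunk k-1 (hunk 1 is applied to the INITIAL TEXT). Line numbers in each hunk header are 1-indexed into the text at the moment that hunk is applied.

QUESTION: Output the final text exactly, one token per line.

Hunk 1: at line 4 remove [gmz,pyla] add [tls,kbv] -> 9 lines: cxwv nqn ijzg bmrc wjc tls kbv sscpk lbkdf
Hunk 2: at line 3 remove [wjc,tls] add [twulp,sigf,zvz] -> 10 lines: cxwv nqn ijzg bmrc twulp sigf zvz kbv sscpk lbkdf
Hunk 3: at line 1 remove [ijzg,bmrc] add [yuf] -> 9 lines: cxwv nqn yuf twulp sigf zvz kbv sscpk lbkdf
Hunk 4: at line 2 remove [yuf,twulp] add [xloo,dswzi,gyp] -> 10 lines: cxwv nqn xloo dswzi gyp sigf zvz kbv sscpk lbkdf
Hunk 5: at line 6 remove [zvz] add [ntyyx] -> 10 lines: cxwv nqn xloo dswzi gyp sigf ntyyx kbv sscpk lbkdf
Hunk 6: at line 3 remove [gyp,sigf] add [ezr] -> 9 lines: cxwv nqn xloo dswzi ezr ntyyx kbv sscpk lbkdf
Hunk 7: at line 5 remove [ntyyx] add [ksi] -> 9 lines: cxwv nqn xloo dswzi ezr ksi kbv sscpk lbkdf

Answer: cxwv
nqn
xloo
dswzi
ezr
ksi
kbv
sscpk
lbkdf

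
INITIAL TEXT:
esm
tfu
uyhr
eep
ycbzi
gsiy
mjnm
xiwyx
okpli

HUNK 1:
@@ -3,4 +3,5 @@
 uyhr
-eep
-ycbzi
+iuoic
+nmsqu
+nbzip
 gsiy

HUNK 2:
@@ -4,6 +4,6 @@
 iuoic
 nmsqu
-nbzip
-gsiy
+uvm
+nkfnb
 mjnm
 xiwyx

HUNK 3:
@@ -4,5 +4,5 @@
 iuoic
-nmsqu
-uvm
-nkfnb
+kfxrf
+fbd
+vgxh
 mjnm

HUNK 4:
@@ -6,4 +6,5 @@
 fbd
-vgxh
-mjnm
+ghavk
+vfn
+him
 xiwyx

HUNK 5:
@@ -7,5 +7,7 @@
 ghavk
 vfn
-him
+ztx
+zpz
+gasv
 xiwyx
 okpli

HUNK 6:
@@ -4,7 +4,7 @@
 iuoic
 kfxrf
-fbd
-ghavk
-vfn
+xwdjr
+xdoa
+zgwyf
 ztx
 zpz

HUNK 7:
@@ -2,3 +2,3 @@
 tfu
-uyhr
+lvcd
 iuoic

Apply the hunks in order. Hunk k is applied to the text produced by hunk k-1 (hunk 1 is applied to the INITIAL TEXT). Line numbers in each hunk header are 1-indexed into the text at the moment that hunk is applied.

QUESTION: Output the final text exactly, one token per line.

Answer: esm
tfu
lvcd
iuoic
kfxrf
xwdjr
xdoa
zgwyf
ztx
zpz
gasv
xiwyx
okpli

Derivation:
Hunk 1: at line 3 remove [eep,ycbzi] add [iuoic,nmsqu,nbzip] -> 10 lines: esm tfu uyhr iuoic nmsqu nbzip gsiy mjnm xiwyx okpli
Hunk 2: at line 4 remove [nbzip,gsiy] add [uvm,nkfnb] -> 10 lines: esm tfu uyhr iuoic nmsqu uvm nkfnb mjnm xiwyx okpli
Hunk 3: at line 4 remove [nmsqu,uvm,nkfnb] add [kfxrf,fbd,vgxh] -> 10 lines: esm tfu uyhr iuoic kfxrf fbd vgxh mjnm xiwyx okpli
Hunk 4: at line 6 remove [vgxh,mjnm] add [ghavk,vfn,him] -> 11 lines: esm tfu uyhr iuoic kfxrf fbd ghavk vfn him xiwyx okpli
Hunk 5: at line 7 remove [him] add [ztx,zpz,gasv] -> 13 lines: esm tfu uyhr iuoic kfxrf fbd ghavk vfn ztx zpz gasv xiwyx okpli
Hunk 6: at line 4 remove [fbd,ghavk,vfn] add [xwdjr,xdoa,zgwyf] -> 13 lines: esm tfu uyhr iuoic kfxrf xwdjr xdoa zgwyf ztx zpz gasv xiwyx okpli
Hunk 7: at line 2 remove [uyhr] add [lvcd] -> 13 lines: esm tfu lvcd iuoic kfxrf xwdjr xdoa zgwyf ztx zpz gasv xiwyx okpli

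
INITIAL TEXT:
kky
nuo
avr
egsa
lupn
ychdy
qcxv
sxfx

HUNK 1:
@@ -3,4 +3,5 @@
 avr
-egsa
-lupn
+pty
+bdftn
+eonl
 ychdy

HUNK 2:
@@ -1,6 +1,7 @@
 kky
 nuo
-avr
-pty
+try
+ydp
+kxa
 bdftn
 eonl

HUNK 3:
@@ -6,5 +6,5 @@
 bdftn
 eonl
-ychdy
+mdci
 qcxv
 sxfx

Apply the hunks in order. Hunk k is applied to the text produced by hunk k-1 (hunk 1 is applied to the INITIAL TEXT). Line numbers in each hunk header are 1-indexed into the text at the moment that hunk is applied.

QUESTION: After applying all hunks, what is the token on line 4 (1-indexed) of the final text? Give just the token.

Answer: ydp

Derivation:
Hunk 1: at line 3 remove [egsa,lupn] add [pty,bdftn,eonl] -> 9 lines: kky nuo avr pty bdftn eonl ychdy qcxv sxfx
Hunk 2: at line 1 remove [avr,pty] add [try,ydp,kxa] -> 10 lines: kky nuo try ydp kxa bdftn eonl ychdy qcxv sxfx
Hunk 3: at line 6 remove [ychdy] add [mdci] -> 10 lines: kky nuo try ydp kxa bdftn eonl mdci qcxv sxfx
Final line 4: ydp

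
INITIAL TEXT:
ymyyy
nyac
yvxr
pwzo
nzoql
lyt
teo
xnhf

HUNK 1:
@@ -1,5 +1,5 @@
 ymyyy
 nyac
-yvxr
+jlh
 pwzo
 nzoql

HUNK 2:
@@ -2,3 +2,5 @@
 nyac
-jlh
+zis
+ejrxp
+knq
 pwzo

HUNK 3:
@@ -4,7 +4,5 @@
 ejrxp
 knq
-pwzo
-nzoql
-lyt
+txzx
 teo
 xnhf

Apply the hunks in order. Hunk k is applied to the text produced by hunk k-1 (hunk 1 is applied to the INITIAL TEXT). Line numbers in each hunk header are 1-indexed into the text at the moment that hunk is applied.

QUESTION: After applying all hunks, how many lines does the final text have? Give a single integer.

Answer: 8

Derivation:
Hunk 1: at line 1 remove [yvxr] add [jlh] -> 8 lines: ymyyy nyac jlh pwzo nzoql lyt teo xnhf
Hunk 2: at line 2 remove [jlh] add [zis,ejrxp,knq] -> 10 lines: ymyyy nyac zis ejrxp knq pwzo nzoql lyt teo xnhf
Hunk 3: at line 4 remove [pwzo,nzoql,lyt] add [txzx] -> 8 lines: ymyyy nyac zis ejrxp knq txzx teo xnhf
Final line count: 8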